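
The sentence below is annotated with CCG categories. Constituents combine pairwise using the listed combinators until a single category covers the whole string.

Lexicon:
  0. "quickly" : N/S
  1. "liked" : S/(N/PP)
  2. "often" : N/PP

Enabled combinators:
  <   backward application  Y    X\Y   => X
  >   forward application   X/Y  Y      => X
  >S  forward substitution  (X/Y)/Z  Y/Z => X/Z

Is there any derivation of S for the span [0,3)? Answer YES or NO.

N/S S/(N/PP) N/PP
CKY chart[0,3] = {N}; S ∉ chart

NO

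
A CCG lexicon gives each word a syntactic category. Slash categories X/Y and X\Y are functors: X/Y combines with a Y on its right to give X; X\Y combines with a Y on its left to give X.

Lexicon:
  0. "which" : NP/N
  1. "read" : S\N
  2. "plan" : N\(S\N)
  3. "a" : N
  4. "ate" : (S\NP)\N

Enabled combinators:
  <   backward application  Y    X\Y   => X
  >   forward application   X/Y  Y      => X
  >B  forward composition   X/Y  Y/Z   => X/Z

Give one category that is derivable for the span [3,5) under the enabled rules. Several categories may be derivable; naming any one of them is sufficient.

[0,5] S   <
  [0,3] NP   >
    [0,1] "which" : NP/N
    [1,3] N   <
      [1,2] "read" : S\N
      [2,3] "plan" : N\(S\N)
  [3,5] S\NP   <
    [3,4] "a" : N
    [4,5] "ate" : (S\NP)\N

S\NP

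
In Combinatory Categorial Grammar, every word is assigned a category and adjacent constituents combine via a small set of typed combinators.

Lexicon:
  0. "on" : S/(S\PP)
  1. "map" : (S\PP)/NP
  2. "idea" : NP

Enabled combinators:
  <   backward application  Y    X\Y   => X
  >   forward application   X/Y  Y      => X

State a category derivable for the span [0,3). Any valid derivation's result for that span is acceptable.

S

[0,3] S   >
  [0,1] "on" : S/(S\PP)
  [1,3] S\PP   >
    [1,2] "map" : (S\PP)/NP
    [2,3] "idea" : NP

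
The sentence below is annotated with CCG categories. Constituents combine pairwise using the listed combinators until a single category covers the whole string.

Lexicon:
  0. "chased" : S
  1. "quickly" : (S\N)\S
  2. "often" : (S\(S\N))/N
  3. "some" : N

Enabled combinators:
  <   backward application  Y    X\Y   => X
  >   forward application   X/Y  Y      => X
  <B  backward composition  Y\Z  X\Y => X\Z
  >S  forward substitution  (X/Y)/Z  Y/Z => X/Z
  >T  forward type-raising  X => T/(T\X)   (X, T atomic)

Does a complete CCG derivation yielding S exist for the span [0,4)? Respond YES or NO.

[0,4] S   <
  [0,2] S\N   <
    [0,1] "chased" : S
    [1,2] "quickly" : (S\N)\S
  [2,4] S\(S\N)   >
    [2,3] "often" : (S\(S\N))/N
    [3,4] "some" : N

YES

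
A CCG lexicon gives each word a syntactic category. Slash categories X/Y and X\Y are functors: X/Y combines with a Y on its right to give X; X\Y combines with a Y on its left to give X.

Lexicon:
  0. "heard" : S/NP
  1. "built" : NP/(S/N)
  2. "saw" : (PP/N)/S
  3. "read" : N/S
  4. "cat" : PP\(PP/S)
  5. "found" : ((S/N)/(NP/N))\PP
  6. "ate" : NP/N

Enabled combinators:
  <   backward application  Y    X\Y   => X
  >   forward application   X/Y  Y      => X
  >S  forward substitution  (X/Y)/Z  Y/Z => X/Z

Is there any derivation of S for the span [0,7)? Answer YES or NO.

YES

[0,7] S   >
  [0,1] "heard" : S/NP
  [1,7] NP   >
    [1,2] "built" : NP/(S/N)
    [2,7] S/N   >
      [2,6] (S/N)/(NP/N)   <
        [2,5] PP   <
          [2,4] PP/S   >S
            [2,3] "saw" : (PP/N)/S
            [3,4] "read" : N/S
          [4,5] "cat" : PP\(PP/S)
        [5,6] "found" : ((S/N)/(NP/N))\PP
      [6,7] "ate" : NP/N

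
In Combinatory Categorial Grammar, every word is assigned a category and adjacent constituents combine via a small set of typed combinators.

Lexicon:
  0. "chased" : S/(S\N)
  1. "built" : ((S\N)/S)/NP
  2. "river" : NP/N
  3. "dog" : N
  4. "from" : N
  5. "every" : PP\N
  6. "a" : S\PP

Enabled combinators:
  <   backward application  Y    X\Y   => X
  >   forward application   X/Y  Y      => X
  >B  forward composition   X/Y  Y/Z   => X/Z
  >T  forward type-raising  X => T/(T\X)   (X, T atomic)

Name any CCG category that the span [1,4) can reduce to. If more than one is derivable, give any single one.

[0,7] S   >
  [0,1] "chased" : S/(S\N)
  [1,7] S\N   >
    [1,4] (S\N)/S   >
      [1,2] "built" : ((S\N)/S)/NP
      [2,4] NP   >
        [2,3] "river" : NP/N
        [3,4] "dog" : N
    [4,7] S   <
      [4,6] PP   <
        [4,5] "from" : N
        [5,6] "every" : PP\N
      [6,7] "a" : S\PP

(S\N)/S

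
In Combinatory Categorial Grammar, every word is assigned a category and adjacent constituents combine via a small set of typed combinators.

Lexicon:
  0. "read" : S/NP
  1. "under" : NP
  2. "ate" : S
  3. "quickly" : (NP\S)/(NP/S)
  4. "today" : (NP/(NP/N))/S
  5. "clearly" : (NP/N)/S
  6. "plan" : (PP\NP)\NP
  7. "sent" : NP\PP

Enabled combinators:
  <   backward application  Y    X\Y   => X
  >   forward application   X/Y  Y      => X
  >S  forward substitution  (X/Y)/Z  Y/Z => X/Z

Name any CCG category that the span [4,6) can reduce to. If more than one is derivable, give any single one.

[0,8] S   >
  [0,1] "read" : S/NP
  [1,8] NP   <
    [1,7] PP   <
      [1,2] "under" : NP
      [2,7] PP\NP   <
        [2,6] NP   <
          [2,3] "ate" : S
          [3,6] NP\S   >
            [3,4] "quickly" : (NP\S)/(NP/S)
            [4,6] NP/S   >S
              [4,5] "today" : (NP/(NP/N))/S
              [5,6] "clearly" : (NP/N)/S
        [6,7] "plan" : (PP\NP)\NP
    [7,8] "sent" : NP\PP

NP/S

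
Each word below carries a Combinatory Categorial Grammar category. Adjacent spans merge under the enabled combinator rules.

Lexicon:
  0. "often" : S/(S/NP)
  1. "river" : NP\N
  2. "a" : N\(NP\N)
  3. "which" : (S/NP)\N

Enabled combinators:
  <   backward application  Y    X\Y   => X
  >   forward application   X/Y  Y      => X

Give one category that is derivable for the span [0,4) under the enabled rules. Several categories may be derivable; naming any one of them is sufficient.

S

[0,4] S   >
  [0,1] "often" : S/(S/NP)
  [1,4] S/NP   <
    [1,3] N   <
      [1,2] "river" : NP\N
      [2,3] "a" : N\(NP\N)
    [3,4] "which" : (S/NP)\N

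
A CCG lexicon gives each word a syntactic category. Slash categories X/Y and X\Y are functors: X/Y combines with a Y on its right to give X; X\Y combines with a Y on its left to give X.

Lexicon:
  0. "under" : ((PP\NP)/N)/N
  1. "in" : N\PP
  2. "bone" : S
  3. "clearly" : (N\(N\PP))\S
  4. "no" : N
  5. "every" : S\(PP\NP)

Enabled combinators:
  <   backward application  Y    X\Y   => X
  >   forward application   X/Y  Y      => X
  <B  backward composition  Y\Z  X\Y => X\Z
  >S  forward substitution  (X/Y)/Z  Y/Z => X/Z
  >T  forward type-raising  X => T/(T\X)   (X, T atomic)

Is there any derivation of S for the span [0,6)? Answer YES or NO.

YES

[0,6] S   <
  [0,5] PP\NP   >
    [0,4] (PP\NP)/N   >
      [0,1] "under" : ((PP\NP)/N)/N
      [1,4] N   <
        [1,2] "in" : N\PP
        [2,4] N\(N\PP)   <
          [2,3] "bone" : S
          [3,4] "clearly" : (N\(N\PP))\S
    [4,5] "no" : N
  [5,6] "every" : S\(PP\NP)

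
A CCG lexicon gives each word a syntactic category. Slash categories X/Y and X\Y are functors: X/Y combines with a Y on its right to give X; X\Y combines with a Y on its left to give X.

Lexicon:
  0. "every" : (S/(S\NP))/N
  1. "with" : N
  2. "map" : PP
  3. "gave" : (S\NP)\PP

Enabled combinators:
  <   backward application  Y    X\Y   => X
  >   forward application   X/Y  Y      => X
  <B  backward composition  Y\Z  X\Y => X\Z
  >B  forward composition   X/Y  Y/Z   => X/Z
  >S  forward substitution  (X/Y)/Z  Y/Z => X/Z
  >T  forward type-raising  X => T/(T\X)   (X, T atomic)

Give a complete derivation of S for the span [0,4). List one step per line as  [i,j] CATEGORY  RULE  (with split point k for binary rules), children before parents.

[0,4] S   >
  [0,2] S/(S\NP)   >
    [0,1] "every" : (S/(S\NP))/N
    [1,2] "with" : N
  [2,4] S\NP   <
    [2,3] "map" : PP
    [3,4] "gave" : (S\NP)\PP

[0,1] (S/(S\NP))/N  lex  "every"
[1,2] N  lex  "with"
[0,2] S/(S\NP)  >  k=1
[2,3] PP  lex  "map"
[3,4] (S\NP)\PP  lex  "gave"
[2,4] S\NP  <  k=3
[0,4] S  >  k=2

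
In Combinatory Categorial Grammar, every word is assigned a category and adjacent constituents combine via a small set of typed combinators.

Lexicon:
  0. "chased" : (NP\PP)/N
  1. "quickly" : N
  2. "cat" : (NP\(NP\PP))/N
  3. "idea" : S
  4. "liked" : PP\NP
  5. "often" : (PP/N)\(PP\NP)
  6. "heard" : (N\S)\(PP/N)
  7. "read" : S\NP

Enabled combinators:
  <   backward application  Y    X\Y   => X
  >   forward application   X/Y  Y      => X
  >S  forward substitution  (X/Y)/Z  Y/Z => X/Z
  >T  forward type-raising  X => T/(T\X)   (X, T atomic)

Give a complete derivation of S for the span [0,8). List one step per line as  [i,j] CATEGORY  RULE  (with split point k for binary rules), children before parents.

[0,1] (NP\PP)/N  lex  "chased"
[1,2] N  lex  "quickly"
[0,2] NP\PP  >  k=1
[2,3] (NP\(NP\PP))/N  lex  "cat"
[3,4] S  lex  "idea"
[3,4] N/(N\S)  >T
[4,5] PP\NP  lex  "liked"
[5,6] (PP/N)\(PP\NP)  lex  "often"
[4,6] PP/N  <  k=5
[6,7] (N\S)\(PP/N)  lex  "heard"
[4,7] N\S  <  k=6
[3,7] N  >  k=4
[2,7] NP\(NP\PP)  >  k=3
[0,7] NP  <  k=2
[7,8] S\NP  lex  "read"
[0,8] S  <  k=7

[0,8] S   <
  [0,7] NP   <
    [0,2] NP\PP   >
      [0,1] "chased" : (NP\PP)/N
      [1,2] "quickly" : N
    [2,7] NP\(NP\PP)   >
      [2,3] "cat" : (NP\(NP\PP))/N
      [3,7] N   >
        [3,4] N/(N\S)   >T
          [3,4] "idea" : S
        [4,7] N\S   <
          [4,6] PP/N   <
            [4,5] "liked" : PP\NP
            [5,6] "often" : (PP/N)\(PP\NP)
          [6,7] "heard" : (N\S)\(PP/N)
  [7,8] "read" : S\NP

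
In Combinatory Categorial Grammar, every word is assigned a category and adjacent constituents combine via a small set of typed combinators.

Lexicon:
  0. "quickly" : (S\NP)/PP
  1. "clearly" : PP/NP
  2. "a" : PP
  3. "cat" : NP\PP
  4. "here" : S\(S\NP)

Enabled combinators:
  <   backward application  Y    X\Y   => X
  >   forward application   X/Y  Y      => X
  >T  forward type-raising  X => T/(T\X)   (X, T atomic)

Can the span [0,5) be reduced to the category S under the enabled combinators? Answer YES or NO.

YES

[0,5] S   <
  [0,4] S\NP   >
    [0,1] "quickly" : (S\NP)/PP
    [1,4] PP   >
      [1,2] "clearly" : PP/NP
      [2,4] NP   <
        [2,3] "a" : PP
        [3,4] "cat" : NP\PP
  [4,5] "here" : S\(S\NP)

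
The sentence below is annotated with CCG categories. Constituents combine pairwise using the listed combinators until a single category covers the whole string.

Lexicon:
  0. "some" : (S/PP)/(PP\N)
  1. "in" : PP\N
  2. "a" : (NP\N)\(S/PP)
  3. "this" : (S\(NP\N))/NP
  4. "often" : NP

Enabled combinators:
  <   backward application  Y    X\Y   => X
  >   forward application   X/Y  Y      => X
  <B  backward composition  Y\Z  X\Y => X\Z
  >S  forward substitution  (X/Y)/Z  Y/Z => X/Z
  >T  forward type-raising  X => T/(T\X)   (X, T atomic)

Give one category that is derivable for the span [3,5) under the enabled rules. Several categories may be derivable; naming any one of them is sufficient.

S\(NP\N)

[0,5] S   <
  [0,3] NP\N   <
    [0,2] S/PP   >
      [0,1] "some" : (S/PP)/(PP\N)
      [1,2] "in" : PP\N
    [2,3] "a" : (NP\N)\(S/PP)
  [3,5] S\(NP\N)   >
    [3,4] "this" : (S\(NP\N))/NP
    [4,5] "often" : NP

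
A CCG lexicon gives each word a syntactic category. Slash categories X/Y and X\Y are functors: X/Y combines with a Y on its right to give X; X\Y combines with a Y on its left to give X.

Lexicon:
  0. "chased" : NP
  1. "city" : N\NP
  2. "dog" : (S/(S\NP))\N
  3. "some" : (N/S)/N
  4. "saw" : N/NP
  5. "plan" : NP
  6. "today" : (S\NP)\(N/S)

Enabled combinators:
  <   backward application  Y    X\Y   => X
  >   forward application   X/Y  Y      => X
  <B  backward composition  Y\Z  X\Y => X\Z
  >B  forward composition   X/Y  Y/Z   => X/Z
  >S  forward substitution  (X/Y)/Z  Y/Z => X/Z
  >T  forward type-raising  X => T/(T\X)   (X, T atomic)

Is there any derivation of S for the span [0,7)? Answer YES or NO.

[0,7] S   >
  [0,3] S/(S\NP)   <
    [0,2] N   >
      [0,1] N/(N\NP)   >T
        [0,1] "chased" : NP
      [1,2] "city" : N\NP
    [2,3] "dog" : (S/(S\NP))\N
  [3,7] S\NP   <
    [3,6] N/S   >
      [3,4] "some" : (N/S)/N
      [4,6] N   >
        [4,5] "saw" : N/NP
        [5,6] "plan" : NP
    [6,7] "today" : (S\NP)\(N/S)

YES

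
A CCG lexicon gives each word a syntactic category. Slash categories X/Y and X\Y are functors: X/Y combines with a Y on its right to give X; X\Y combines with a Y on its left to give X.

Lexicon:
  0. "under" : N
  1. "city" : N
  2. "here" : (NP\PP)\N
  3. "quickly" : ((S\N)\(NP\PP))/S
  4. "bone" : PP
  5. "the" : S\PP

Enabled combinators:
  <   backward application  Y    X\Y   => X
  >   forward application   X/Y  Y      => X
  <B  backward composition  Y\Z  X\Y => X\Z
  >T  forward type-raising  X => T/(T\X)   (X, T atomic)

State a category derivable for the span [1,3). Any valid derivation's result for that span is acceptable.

NP\PP

[0,6] S   >
  [0,1] S/(S\N)   >T
    [0,1] "under" : N
  [1,6] S\N   <
    [1,3] NP\PP   <
      [1,2] "city" : N
      [2,3] "here" : (NP\PP)\N
    [3,6] (S\N)\(NP\PP)   >
      [3,4] "quickly" : ((S\N)\(NP\PP))/S
      [4,6] S   >
        [4,5] S/(S\PP)   >T
          [4,5] "bone" : PP
        [5,6] "the" : S\PP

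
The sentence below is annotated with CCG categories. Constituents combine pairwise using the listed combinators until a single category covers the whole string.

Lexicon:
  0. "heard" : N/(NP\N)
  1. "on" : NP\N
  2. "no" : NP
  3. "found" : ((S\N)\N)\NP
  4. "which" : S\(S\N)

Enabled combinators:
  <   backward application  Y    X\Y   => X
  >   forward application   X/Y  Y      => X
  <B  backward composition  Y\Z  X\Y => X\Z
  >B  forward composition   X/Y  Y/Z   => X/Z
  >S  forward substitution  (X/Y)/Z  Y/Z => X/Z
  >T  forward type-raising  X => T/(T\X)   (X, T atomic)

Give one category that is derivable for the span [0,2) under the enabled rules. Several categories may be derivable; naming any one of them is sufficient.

[0,5] S   <
  [0,4] S\N   <
    [0,2] N   >
      [0,1] "heard" : N/(NP\N)
      [1,2] "on" : NP\N
    [2,4] (S\N)\N   <
      [2,3] "no" : NP
      [3,4] "found" : ((S\N)\N)\NP
  [4,5] "which" : S\(S\N)

N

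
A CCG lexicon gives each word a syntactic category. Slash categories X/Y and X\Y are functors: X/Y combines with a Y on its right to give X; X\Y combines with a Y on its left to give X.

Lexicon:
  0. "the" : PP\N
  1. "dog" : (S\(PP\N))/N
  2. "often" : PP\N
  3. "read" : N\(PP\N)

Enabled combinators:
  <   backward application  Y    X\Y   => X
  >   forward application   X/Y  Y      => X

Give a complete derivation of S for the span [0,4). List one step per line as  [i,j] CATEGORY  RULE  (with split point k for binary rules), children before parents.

[0,1] PP\N  lex  "the"
[1,2] (S\(PP\N))/N  lex  "dog"
[2,3] PP\N  lex  "often"
[3,4] N\(PP\N)  lex  "read"
[2,4] N  <  k=3
[1,4] S\(PP\N)  >  k=2
[0,4] S  <  k=1

[0,4] S   <
  [0,1] "the" : PP\N
  [1,4] S\(PP\N)   >
    [1,2] "dog" : (S\(PP\N))/N
    [2,4] N   <
      [2,3] "often" : PP\N
      [3,4] "read" : N\(PP\N)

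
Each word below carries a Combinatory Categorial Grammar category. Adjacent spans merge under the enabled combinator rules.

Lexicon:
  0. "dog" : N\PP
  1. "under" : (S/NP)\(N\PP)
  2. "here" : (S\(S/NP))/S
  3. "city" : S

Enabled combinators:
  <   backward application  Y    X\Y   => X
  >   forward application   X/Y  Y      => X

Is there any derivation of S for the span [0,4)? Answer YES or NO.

YES

[0,4] S   <
  [0,2] S/NP   <
    [0,1] "dog" : N\PP
    [1,2] "under" : (S/NP)\(N\PP)
  [2,4] S\(S/NP)   >
    [2,3] "here" : (S\(S/NP))/S
    [3,4] "city" : S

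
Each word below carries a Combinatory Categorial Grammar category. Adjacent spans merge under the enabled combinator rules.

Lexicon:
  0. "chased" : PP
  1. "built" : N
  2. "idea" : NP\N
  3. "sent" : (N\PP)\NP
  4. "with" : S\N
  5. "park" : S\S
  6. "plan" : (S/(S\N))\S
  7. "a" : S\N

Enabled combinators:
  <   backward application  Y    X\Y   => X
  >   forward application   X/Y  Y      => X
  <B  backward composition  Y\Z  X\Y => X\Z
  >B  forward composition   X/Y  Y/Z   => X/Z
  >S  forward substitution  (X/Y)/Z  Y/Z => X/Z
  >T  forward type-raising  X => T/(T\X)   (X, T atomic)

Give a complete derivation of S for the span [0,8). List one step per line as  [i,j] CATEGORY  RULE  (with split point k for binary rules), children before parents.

[0,1] PP  lex  "chased"
[0,1] N/(N\PP)  >T
[1,2] N  lex  "built"
[2,3] NP\N  lex  "idea"
[1,3] NP  <  k=2
[3,4] (N\PP)\NP  lex  "sent"
[1,4] N\PP  <  k=3
[0,4] N  >  k=1
[4,5] S\N  lex  "with"
[5,6] S\S  lex  "park"
[4,6] S\N  <B  k=5
[0,6] S  <  k=4
[6,7] (S/(S\N))\S  lex  "plan"
[0,7] S/(S\N)  <  k=6
[7,8] S\N  lex  "a"
[0,8] S  >  k=7

[0,8] S   >
  [0,7] S/(S\N)   <
    [0,6] S   <
      [0,4] N   >
        [0,1] N/(N\PP)   >T
          [0,1] "chased" : PP
        [1,4] N\PP   <
          [1,3] NP   <
            [1,2] "built" : N
            [2,3] "idea" : NP\N
          [3,4] "sent" : (N\PP)\NP
      [4,6] S\N   <B
        [4,5] "with" : S\N
        [5,6] "park" : S\S
    [6,7] "plan" : (S/(S\N))\S
  [7,8] "a" : S\N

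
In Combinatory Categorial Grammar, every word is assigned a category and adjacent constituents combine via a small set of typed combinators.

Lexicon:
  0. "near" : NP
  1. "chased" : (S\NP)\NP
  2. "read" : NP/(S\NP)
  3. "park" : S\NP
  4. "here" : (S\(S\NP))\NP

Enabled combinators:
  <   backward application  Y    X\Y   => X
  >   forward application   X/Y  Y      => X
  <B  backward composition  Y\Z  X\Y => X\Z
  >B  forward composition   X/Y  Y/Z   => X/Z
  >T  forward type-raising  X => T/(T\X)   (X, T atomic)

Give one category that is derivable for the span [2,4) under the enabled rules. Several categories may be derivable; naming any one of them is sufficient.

NP

[0,5] S   <
  [0,2] S\NP   <
    [0,1] "near" : NP
    [1,2] "chased" : (S\NP)\NP
  [2,5] S\(S\NP)   <
    [2,4] NP   >
      [2,3] "read" : NP/(S\NP)
      [3,4] "park" : S\NP
    [4,5] "here" : (S\(S\NP))\NP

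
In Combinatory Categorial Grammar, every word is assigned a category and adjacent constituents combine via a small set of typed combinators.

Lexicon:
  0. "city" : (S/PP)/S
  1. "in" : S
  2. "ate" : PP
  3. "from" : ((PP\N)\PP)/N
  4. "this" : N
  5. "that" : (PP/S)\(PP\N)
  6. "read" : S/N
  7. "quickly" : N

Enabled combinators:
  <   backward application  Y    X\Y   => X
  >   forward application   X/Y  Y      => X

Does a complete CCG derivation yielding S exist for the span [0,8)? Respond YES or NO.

YES

[0,8] S   >
  [0,2] S/PP   >
    [0,1] "city" : (S/PP)/S
    [1,2] "in" : S
  [2,8] PP   >
    [2,6] PP/S   <
      [2,5] PP\N   <
        [2,3] "ate" : PP
        [3,5] (PP\N)\PP   >
          [3,4] "from" : ((PP\N)\PP)/N
          [4,5] "this" : N
      [5,6] "that" : (PP/S)\(PP\N)
    [6,8] S   >
      [6,7] "read" : S/N
      [7,8] "quickly" : N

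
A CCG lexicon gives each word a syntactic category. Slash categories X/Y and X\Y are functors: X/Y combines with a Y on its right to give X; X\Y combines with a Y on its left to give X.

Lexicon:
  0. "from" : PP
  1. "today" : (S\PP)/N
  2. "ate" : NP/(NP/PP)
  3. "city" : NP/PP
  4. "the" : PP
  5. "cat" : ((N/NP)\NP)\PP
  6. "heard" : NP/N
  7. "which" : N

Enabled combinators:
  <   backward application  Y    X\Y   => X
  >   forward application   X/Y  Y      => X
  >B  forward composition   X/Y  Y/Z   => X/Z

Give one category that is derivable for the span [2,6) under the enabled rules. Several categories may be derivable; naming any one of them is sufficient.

N/NP

[0,8] S   <
  [0,1] "from" : PP
  [1,8] S\PP   >
    [1,2] "today" : (S\PP)/N
    [2,8] N   >
      [2,6] N/NP   <
        [2,4] NP   >
          [2,3] "ate" : NP/(NP/PP)
          [3,4] "city" : NP/PP
        [4,6] (N/NP)\NP   <
          [4,5] "the" : PP
          [5,6] "cat" : ((N/NP)\NP)\PP
      [6,8] NP   >
        [6,7] "heard" : NP/N
        [7,8] "which" : N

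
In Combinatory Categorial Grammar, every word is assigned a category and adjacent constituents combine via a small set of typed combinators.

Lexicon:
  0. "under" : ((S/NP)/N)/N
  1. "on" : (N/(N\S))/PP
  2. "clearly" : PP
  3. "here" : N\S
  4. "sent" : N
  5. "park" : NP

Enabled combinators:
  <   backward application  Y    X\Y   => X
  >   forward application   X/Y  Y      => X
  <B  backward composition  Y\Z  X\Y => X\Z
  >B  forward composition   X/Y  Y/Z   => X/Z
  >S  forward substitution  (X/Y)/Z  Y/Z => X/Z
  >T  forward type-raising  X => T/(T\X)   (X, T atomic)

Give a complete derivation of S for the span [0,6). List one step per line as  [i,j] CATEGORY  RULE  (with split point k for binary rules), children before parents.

[0,1] ((S/NP)/N)/N  lex  "under"
[1,2] (N/(N\S))/PP  lex  "on"
[2,3] PP  lex  "clearly"
[1,3] N/(N\S)  >  k=2
[3,4] N\S  lex  "here"
[1,4] N  >  k=3
[0,4] (S/NP)/N  >  k=1
[4,5] N  lex  "sent"
[0,5] S/NP  >  k=4
[5,6] NP  lex  "park"
[0,6] S  >  k=5

[0,6] S   >
  [0,5] S/NP   >
    [0,4] (S/NP)/N   >
      [0,1] "under" : ((S/NP)/N)/N
      [1,4] N   >
        [1,3] N/(N\S)   >
          [1,2] "on" : (N/(N\S))/PP
          [2,3] "clearly" : PP
        [3,4] "here" : N\S
    [4,5] "sent" : N
  [5,6] "park" : NP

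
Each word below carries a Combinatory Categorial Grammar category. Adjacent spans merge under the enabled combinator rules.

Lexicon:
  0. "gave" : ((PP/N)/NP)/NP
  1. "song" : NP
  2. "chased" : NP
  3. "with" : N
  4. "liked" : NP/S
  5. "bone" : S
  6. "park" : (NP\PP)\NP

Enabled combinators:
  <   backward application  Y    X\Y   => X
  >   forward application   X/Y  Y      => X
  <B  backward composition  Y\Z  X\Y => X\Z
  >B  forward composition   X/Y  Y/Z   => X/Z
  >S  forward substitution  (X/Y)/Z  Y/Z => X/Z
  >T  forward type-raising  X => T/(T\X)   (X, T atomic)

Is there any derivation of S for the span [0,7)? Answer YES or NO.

NO

((PP/N)/NP)/NP NP NP N NP/S S (NP\PP)\NP
CKY chart[0,7] = {N/(N\NP), NP, NP/(NP\NP), PP/(PP\NP), S/(S\NP)}; S ∉ chart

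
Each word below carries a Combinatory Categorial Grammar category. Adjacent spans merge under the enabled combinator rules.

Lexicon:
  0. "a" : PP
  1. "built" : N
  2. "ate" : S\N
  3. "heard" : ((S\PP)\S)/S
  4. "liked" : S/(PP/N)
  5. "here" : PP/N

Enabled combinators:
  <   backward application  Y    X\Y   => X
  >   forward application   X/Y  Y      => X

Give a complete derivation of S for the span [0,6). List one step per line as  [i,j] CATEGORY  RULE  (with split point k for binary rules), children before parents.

[0,6] S   <
  [0,1] "a" : PP
  [1,6] S\PP   <
    [1,3] S   <
      [1,2] "built" : N
      [2,3] "ate" : S\N
    [3,6] (S\PP)\S   >
      [3,4] "heard" : ((S\PP)\S)/S
      [4,6] S   >
        [4,5] "liked" : S/(PP/N)
        [5,6] "here" : PP/N

[0,1] PP  lex  "a"
[1,2] N  lex  "built"
[2,3] S\N  lex  "ate"
[1,3] S  <  k=2
[3,4] ((S\PP)\S)/S  lex  "heard"
[4,5] S/(PP/N)  lex  "liked"
[5,6] PP/N  lex  "here"
[4,6] S  >  k=5
[3,6] (S\PP)\S  >  k=4
[1,6] S\PP  <  k=3
[0,6] S  <  k=1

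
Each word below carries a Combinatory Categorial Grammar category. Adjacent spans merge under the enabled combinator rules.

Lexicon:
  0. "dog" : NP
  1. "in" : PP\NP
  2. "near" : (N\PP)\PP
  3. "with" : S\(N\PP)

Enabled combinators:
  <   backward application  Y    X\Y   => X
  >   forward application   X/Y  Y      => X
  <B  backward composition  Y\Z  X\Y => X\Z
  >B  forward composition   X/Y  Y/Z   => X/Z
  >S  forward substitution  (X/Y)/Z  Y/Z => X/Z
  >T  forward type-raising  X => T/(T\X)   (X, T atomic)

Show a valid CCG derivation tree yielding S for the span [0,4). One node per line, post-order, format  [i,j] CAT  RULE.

[0,1] NP  lex  "dog"
[1,2] PP\NP  lex  "in"
[0,2] PP  <  k=1
[2,3] (N\PP)\PP  lex  "near"
[0,3] N\PP  <  k=2
[3,4] S\(N\PP)  lex  "with"
[0,4] S  <  k=3

[0,4] S   <
  [0,3] N\PP   <
    [0,2] PP   <
      [0,1] "dog" : NP
      [1,2] "in" : PP\NP
    [2,3] "near" : (N\PP)\PP
  [3,4] "with" : S\(N\PP)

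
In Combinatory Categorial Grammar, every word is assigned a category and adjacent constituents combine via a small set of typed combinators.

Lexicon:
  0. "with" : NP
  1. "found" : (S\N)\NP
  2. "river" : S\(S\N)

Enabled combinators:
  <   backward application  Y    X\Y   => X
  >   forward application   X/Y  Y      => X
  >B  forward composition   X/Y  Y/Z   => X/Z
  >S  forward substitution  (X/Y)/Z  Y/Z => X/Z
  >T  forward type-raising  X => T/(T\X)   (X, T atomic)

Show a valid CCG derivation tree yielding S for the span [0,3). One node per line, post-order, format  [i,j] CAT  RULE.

[0,1] NP  lex  "with"
[1,2] (S\N)\NP  lex  "found"
[0,2] S\N  <  k=1
[2,3] S\(S\N)  lex  "river"
[0,3] S  <  k=2

[0,3] S   <
  [0,2] S\N   <
    [0,1] "with" : NP
    [1,2] "found" : (S\N)\NP
  [2,3] "river" : S\(S\N)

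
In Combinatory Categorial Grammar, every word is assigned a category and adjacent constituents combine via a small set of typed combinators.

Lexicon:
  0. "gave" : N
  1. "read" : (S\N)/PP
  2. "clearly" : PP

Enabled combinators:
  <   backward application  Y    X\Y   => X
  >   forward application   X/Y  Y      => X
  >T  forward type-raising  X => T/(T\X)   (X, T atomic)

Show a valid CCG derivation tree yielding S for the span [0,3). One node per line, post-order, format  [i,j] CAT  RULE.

[0,3] S   >
  [0,1] S/(S\N)   >T
    [0,1] "gave" : N
  [1,3] S\N   >
    [1,2] "read" : (S\N)/PP
    [2,3] "clearly" : PP

[0,1] N  lex  "gave"
[0,1] S/(S\N)  >T
[1,2] (S\N)/PP  lex  "read"
[2,3] PP  lex  "clearly"
[1,3] S\N  >  k=2
[0,3] S  >  k=1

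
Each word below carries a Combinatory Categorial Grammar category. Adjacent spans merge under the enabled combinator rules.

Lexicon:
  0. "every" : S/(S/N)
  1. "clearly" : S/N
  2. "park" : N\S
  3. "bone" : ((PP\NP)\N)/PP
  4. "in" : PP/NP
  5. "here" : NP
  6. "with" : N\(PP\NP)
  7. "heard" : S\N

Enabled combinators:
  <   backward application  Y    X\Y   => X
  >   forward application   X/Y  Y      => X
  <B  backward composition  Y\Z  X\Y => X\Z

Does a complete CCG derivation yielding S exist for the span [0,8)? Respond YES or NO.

YES

[0,8] S   <
  [0,3] N   <
    [0,2] S   >
      [0,1] "every" : S/(S/N)
      [1,2] "clearly" : S/N
    [2,3] "park" : N\S
  [3,8] S\N   <B
    [3,7] N\N   <B
      [3,6] (PP\NP)\N   >
        [3,4] "bone" : ((PP\NP)\N)/PP
        [4,6] PP   >
          [4,5] "in" : PP/NP
          [5,6] "here" : NP
      [6,7] "with" : N\(PP\NP)
    [7,8] "heard" : S\N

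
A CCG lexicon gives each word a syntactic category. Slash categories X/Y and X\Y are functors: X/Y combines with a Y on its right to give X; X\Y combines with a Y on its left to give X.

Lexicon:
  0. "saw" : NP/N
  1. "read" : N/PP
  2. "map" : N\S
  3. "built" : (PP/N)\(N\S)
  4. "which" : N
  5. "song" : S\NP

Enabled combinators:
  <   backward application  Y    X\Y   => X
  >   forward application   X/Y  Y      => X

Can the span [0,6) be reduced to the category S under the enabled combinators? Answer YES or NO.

[0,6] S   <
  [0,5] NP   >
    [0,1] "saw" : NP/N
    [1,5] N   >
      [1,2] "read" : N/PP
      [2,5] PP   >
        [2,4] PP/N   <
          [2,3] "map" : N\S
          [3,4] "built" : (PP/N)\(N\S)
        [4,5] "which" : N
  [5,6] "song" : S\NP

YES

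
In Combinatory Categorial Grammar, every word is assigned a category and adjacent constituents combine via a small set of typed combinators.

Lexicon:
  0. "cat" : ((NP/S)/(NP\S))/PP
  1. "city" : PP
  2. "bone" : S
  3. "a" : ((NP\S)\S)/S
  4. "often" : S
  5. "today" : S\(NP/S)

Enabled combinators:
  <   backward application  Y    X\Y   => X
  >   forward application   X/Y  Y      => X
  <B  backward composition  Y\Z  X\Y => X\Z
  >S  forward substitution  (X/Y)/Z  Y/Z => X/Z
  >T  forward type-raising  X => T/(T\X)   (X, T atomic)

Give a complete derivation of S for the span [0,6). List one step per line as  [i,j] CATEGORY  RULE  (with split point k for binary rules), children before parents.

[0,6] S   <
  [0,5] NP/S   >
    [0,2] (NP/S)/(NP\S)   >
      [0,1] "cat" : ((NP/S)/(NP\S))/PP
      [1,2] "city" : PP
    [2,5] NP\S   <
      [2,3] "bone" : S
      [3,5] (NP\S)\S   >
        [3,4] "a" : ((NP\S)\S)/S
        [4,5] "often" : S
  [5,6] "today" : S\(NP/S)

[0,1] ((NP/S)/(NP\S))/PP  lex  "cat"
[1,2] PP  lex  "city"
[0,2] (NP/S)/(NP\S)  >  k=1
[2,3] S  lex  "bone"
[3,4] ((NP\S)\S)/S  lex  "a"
[4,5] S  lex  "often"
[3,5] (NP\S)\S  >  k=4
[2,5] NP\S  <  k=3
[0,5] NP/S  >  k=2
[5,6] S\(NP/S)  lex  "today"
[0,6] S  <  k=5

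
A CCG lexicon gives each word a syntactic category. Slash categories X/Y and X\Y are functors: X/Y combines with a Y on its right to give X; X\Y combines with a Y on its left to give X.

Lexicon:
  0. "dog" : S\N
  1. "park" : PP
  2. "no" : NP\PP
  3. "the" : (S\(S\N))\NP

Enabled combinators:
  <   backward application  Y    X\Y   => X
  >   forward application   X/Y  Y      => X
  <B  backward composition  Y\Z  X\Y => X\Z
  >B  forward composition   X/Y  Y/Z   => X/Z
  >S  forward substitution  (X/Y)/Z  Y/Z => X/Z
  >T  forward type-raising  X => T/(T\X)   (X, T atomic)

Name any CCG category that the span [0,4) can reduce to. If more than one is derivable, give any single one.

[0,4] S   <
  [0,1] "dog" : S\N
  [1,4] S\(S\N)   <
    [1,3] NP   <
      [1,2] "park" : PP
      [2,3] "no" : NP\PP
    [3,4] "the" : (S\(S\N))\NP

S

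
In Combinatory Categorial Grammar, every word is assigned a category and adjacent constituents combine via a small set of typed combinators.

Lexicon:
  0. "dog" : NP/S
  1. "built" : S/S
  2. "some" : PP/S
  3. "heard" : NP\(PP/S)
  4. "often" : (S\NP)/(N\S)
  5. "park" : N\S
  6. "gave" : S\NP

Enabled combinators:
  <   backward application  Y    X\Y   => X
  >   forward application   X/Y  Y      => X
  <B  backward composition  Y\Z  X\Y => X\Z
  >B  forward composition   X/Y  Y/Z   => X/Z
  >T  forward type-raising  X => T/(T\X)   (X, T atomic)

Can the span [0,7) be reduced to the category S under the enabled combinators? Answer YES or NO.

YES

[0,7] S   <
  [0,6] NP   >
    [0,2] NP/S   >B
      [0,1] "dog" : NP/S
      [1,2] "built" : S/S
    [2,6] S   <
      [2,4] NP   <
        [2,3] "some" : PP/S
        [3,4] "heard" : NP\(PP/S)
      [4,6] S\NP   >
        [4,5] "often" : (S\NP)/(N\S)
        [5,6] "park" : N\S
  [6,7] "gave" : S\NP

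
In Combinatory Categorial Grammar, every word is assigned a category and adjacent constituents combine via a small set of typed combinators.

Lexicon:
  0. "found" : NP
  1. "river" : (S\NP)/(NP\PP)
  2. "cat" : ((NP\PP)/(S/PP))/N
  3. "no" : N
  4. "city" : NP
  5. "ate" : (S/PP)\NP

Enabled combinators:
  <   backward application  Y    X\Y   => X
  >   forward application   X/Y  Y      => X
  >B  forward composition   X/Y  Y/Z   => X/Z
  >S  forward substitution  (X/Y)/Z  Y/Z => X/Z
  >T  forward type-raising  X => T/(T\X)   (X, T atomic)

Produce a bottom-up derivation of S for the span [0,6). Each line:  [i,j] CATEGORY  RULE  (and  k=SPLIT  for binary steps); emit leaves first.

[0,6] S   >
  [0,1] S/(S\NP)   >T
    [0,1] "found" : NP
  [1,6] S\NP   >
    [1,2] "river" : (S\NP)/(NP\PP)
    [2,6] NP\PP   >
      [2,4] (NP\PP)/(S/PP)   >
        [2,3] "cat" : ((NP\PP)/(S/PP))/N
        [3,4] "no" : N
      [4,6] S/PP   <
        [4,5] "city" : NP
        [5,6] "ate" : (S/PP)\NP

[0,1] NP  lex  "found"
[0,1] S/(S\NP)  >T
[1,2] (S\NP)/(NP\PP)  lex  "river"
[2,3] ((NP\PP)/(S/PP))/N  lex  "cat"
[3,4] N  lex  "no"
[2,4] (NP\PP)/(S/PP)  >  k=3
[4,5] NP  lex  "city"
[5,6] (S/PP)\NP  lex  "ate"
[4,6] S/PP  <  k=5
[2,6] NP\PP  >  k=4
[1,6] S\NP  >  k=2
[0,6] S  >  k=1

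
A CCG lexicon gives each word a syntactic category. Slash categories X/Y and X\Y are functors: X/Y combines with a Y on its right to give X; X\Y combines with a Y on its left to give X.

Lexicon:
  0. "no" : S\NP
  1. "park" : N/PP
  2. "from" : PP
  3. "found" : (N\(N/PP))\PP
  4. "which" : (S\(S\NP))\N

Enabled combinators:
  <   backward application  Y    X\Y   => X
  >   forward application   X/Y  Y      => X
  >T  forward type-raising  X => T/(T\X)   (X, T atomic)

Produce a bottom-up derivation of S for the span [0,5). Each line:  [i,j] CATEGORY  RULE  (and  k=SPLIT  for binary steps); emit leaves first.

[0,1] S\NP  lex  "no"
[1,2] N/PP  lex  "park"
[2,3] PP  lex  "from"
[3,4] (N\(N/PP))\PP  lex  "found"
[2,4] N\(N/PP)  <  k=3
[1,4] N  <  k=2
[4,5] (S\(S\NP))\N  lex  "which"
[1,5] S\(S\NP)  <  k=4
[0,5] S  <  k=1

[0,5] S   <
  [0,1] "no" : S\NP
  [1,5] S\(S\NP)   <
    [1,4] N   <
      [1,2] "park" : N/PP
      [2,4] N\(N/PP)   <
        [2,3] "from" : PP
        [3,4] "found" : (N\(N/PP))\PP
    [4,5] "which" : (S\(S\NP))\N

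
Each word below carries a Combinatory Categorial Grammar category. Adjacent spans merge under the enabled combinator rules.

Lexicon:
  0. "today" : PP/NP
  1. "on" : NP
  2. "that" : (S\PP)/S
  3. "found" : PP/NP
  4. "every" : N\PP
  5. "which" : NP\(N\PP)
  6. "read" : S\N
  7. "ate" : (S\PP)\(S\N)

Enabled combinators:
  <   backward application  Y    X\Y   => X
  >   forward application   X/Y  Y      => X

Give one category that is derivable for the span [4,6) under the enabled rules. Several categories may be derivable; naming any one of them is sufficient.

NP

[0,8] S   <
  [0,2] PP   >
    [0,1] "today" : PP/NP
    [1,2] "on" : NP
  [2,8] S\PP   >
    [2,3] "that" : (S\PP)/S
    [3,8] S   <
      [3,6] PP   >
        [3,4] "found" : PP/NP
        [4,6] NP   <
          [4,5] "every" : N\PP
          [5,6] "which" : NP\(N\PP)
      [6,8] S\PP   <
        [6,7] "read" : S\N
        [7,8] "ate" : (S\PP)\(S\N)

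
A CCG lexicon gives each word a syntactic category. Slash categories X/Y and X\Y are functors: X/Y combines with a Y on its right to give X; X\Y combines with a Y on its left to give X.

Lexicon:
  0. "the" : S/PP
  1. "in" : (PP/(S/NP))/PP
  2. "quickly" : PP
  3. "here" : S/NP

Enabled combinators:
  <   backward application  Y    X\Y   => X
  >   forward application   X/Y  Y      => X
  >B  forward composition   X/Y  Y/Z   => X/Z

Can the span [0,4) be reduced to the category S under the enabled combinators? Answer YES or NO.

YES

[0,4] S   >
  [0,1] "the" : S/PP
  [1,4] PP   >
    [1,3] PP/(S/NP)   >
      [1,2] "in" : (PP/(S/NP))/PP
      [2,3] "quickly" : PP
    [3,4] "here" : S/NP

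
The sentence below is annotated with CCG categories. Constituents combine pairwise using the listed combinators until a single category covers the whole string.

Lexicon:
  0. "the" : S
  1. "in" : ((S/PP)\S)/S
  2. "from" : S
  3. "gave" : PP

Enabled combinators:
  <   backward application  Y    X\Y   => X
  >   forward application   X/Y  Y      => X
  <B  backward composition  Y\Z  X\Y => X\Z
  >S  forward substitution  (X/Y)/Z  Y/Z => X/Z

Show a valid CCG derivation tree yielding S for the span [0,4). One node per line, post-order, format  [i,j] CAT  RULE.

[0,1] S  lex  "the"
[1,2] ((S/PP)\S)/S  lex  "in"
[2,3] S  lex  "from"
[1,3] (S/PP)\S  >  k=2
[0,3] S/PP  <  k=1
[3,4] PP  lex  "gave"
[0,4] S  >  k=3

[0,4] S   >
  [0,3] S/PP   <
    [0,1] "the" : S
    [1,3] (S/PP)\S   >
      [1,2] "in" : ((S/PP)\S)/S
      [2,3] "from" : S
  [3,4] "gave" : PP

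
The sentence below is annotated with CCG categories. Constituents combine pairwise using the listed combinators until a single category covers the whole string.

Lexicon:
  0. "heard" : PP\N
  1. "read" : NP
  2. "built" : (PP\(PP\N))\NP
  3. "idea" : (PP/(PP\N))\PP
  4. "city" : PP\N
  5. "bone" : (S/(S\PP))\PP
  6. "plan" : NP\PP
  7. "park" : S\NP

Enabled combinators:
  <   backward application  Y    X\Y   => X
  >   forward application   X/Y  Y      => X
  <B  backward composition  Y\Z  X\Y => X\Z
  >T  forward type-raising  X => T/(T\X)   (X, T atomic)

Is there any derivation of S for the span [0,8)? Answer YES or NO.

YES

[0,8] S   >
  [0,6] S/(S\PP)   <
    [0,5] PP   >
      [0,4] PP/(PP\N)   <
        [0,3] PP   <
          [0,1] "heard" : PP\N
          [1,3] PP\(PP\N)   <
            [1,2] "read" : NP
            [2,3] "built" : (PP\(PP\N))\NP
        [3,4] "idea" : (PP/(PP\N))\PP
      [4,5] "city" : PP\N
    [5,6] "bone" : (S/(S\PP))\PP
  [6,8] S\PP   <B
    [6,7] "plan" : NP\PP
    [7,8] "park" : S\NP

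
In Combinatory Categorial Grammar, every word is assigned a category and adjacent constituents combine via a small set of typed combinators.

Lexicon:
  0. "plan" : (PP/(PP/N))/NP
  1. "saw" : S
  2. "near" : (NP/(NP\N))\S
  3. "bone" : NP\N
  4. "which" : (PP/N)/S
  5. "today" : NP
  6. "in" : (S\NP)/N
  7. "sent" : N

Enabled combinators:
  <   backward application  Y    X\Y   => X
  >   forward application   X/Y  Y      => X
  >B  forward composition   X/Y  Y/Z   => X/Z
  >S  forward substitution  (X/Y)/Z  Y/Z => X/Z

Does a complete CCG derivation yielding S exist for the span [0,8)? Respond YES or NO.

NO

(PP/(PP/N))/NP S (NP/(NP\N))\S NP\N (PP/N)/S NP (S\NP)/N N
CKY chart[0,8] = {PP}; S ∉ chart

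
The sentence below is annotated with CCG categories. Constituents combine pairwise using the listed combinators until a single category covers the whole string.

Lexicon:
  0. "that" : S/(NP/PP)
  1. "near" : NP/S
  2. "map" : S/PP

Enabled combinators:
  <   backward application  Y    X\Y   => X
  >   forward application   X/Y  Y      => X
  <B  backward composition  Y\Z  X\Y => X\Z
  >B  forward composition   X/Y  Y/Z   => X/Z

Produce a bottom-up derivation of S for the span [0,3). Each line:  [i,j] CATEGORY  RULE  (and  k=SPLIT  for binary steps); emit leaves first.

[0,1] S/(NP/PP)  lex  "that"
[1,2] NP/S  lex  "near"
[2,3] S/PP  lex  "map"
[1,3] NP/PP  >B  k=2
[0,3] S  >  k=1

[0,3] S   >
  [0,1] "that" : S/(NP/PP)
  [1,3] NP/PP   >B
    [1,2] "near" : NP/S
    [2,3] "map" : S/PP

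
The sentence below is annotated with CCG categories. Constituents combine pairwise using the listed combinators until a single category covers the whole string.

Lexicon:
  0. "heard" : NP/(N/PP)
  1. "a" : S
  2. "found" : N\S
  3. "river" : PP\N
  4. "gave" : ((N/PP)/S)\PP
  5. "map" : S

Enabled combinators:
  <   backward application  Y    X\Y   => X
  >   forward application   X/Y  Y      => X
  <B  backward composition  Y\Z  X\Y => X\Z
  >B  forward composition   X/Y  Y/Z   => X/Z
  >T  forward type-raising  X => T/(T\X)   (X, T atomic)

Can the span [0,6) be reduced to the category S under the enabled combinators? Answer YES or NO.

NP/(N/PP) S N\S PP\N ((N/PP)/S)\PP S
CKY chart[0,6] = {N/(N\NP), NP, NP/(NP\NP), NP/(S\S), PP/(PP\NP), S/(S\NP)}; S ∉ chart

NO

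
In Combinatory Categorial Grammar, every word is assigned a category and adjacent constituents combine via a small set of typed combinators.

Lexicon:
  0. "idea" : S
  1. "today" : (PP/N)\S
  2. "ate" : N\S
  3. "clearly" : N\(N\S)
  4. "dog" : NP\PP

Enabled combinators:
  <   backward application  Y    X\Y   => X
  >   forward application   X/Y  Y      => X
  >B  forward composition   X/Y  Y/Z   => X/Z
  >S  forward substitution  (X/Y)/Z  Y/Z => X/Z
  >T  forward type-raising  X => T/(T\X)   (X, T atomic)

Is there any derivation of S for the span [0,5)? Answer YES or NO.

NO

S (PP/N)\S N\S N\(N\S) NP\PP
CKY chart[0,5] = {N/(N\NP), NP, NP/(NP\NP), PP/(PP\NP), S/(S\NP)}; S ∉ chart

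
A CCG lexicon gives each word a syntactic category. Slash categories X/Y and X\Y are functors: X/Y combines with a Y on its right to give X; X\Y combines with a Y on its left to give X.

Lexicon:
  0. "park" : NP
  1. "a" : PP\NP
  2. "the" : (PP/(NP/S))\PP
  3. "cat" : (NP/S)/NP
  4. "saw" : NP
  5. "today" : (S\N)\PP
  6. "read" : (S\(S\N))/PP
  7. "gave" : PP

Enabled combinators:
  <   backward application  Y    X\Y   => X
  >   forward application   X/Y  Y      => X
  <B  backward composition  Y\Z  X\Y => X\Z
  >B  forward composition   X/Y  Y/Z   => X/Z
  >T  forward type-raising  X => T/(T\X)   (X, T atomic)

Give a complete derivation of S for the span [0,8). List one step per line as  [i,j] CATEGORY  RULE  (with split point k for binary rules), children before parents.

[0,8] S   <
  [0,5] PP   >
    [0,3] PP/(NP/S)   <
      [0,2] PP   >
        [0,1] PP/(PP\NP)   >T
          [0,1] "park" : NP
        [1,2] "a" : PP\NP
      [2,3] "the" : (PP/(NP/S))\PP
    [3,5] NP/S   >
      [3,4] "cat" : (NP/S)/NP
      [4,5] "saw" : NP
  [5,8] S\PP   <B
    [5,6] "today" : (S\N)\PP
    [6,8] S\(S\N)   >
      [6,7] "read" : (S\(S\N))/PP
      [7,8] "gave" : PP

[0,1] NP  lex  "park"
[0,1] PP/(PP\NP)  >T
[1,2] PP\NP  lex  "a"
[0,2] PP  >  k=1
[2,3] (PP/(NP/S))\PP  lex  "the"
[0,3] PP/(NP/S)  <  k=2
[3,4] (NP/S)/NP  lex  "cat"
[4,5] NP  lex  "saw"
[3,5] NP/S  >  k=4
[0,5] PP  >  k=3
[5,6] (S\N)\PP  lex  "today"
[6,7] (S\(S\N))/PP  lex  "read"
[7,8] PP  lex  "gave"
[6,8] S\(S\N)  >  k=7
[5,8] S\PP  <B  k=6
[0,8] S  <  k=5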